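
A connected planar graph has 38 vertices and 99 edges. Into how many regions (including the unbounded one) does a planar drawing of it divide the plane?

63

Euler's formula for a connected plane graph: V − E + F = 2, so F = 2 − 38 + 99 = 63.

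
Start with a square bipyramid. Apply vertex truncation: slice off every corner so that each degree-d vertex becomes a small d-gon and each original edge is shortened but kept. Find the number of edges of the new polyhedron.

The base solid has V = 6, E = 12, F = 8.
Truncation replaces each original edge-end by a new vertex, so V′ = 2E = 24.
Each original edge survives, and each old vertex of degree d contributes d new edges; summing degrees gives Σd = 2E, so E′ = E + 2E = 3E = 36.
Each original face survives and each original vertex becomes one new face: F′ = F + V = 14.

36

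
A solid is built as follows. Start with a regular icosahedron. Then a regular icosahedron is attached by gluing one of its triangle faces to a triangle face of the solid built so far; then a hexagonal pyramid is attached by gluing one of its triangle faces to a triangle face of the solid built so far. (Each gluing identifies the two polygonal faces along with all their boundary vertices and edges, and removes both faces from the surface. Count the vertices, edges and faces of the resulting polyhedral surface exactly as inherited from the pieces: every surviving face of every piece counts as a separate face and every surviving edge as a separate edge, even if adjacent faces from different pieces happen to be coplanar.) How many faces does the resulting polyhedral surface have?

A regular icosahedron: V=12, E=30, F=20.
Attach a regular icosahedron (V=12, E=30, F=20) along a 3-gon: merge 3 vertices and 3 edges, delete both glued faces → V=21, E=57, F=38.
Attach a hexagonal pyramid (V=7, E=12, F=7) along a 3-gon: merge 3 vertices and 3 edges, delete both glued faces → V=25, E=66, F=43.
Check: V − E + F = 25 − 66 + 43 = 2.

43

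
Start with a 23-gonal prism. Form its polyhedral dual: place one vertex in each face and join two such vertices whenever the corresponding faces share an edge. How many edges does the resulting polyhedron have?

69

The base solid has V = 46, E = 69, F = 25.
The dual swaps V and F and preserves E: V′ = F = 25, E′ = E = 69, F′ = V = 46.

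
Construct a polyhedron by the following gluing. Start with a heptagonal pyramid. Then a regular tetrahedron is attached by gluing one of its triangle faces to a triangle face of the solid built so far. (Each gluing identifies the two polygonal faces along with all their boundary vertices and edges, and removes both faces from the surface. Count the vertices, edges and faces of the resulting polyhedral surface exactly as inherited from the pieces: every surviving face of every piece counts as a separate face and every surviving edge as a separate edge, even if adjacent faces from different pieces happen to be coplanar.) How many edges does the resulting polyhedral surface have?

17

A heptagonal pyramid: V=8, E=14, F=8.
Attach a regular tetrahedron (V=4, E=6, F=4) along a 3-gon: merge 3 vertices and 3 edges, delete both glued faces → V=9, E=17, F=10.
Check: V − E + F = 9 − 17 + 10 = 2.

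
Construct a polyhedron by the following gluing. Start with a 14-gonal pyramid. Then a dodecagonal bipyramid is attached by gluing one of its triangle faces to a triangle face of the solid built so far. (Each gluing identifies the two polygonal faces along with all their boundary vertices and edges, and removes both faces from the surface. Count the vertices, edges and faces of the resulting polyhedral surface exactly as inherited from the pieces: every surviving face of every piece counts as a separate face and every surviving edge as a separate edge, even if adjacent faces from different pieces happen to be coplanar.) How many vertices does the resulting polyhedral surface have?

26

A 14-gonal pyramid: V=15, E=28, F=15.
Attach a dodecagonal bipyramid (V=14, E=36, F=24) along a 3-gon: merge 3 vertices and 3 edges, delete both glued faces → V=26, E=61, F=37.
Check: V − E + F = 26 − 61 + 37 = 2.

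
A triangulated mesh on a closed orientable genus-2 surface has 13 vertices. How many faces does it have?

30

χ = 2 − 2·2 = -2, and every face is a triangle so 3F = 2E.
V − E + F = -2 with E = 3F/2 gives 13 − (3/2 − 1)·F = -2, so F = 30 and E = 45.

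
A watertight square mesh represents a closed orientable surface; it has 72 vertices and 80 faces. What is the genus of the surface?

5

Every face is a square, so 2E = 4·80 = 320, giving E = 160.
χ = V − E + F = 72 − 160 + 80 = -8.
For a closed orientable surface χ = 2 − 2g, so g = (2 − (-8))/2 = 5.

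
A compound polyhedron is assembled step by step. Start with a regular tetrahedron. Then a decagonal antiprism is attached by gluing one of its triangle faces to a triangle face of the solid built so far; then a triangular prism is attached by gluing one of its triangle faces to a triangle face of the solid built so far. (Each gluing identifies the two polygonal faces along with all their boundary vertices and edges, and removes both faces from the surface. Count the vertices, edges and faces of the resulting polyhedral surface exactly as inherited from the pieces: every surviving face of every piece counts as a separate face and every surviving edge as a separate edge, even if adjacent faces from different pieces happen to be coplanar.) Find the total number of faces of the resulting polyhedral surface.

A regular tetrahedron: V=4, E=6, F=4.
Attach a decagonal antiprism (V=20, E=40, F=22) along a 3-gon: merge 3 vertices and 3 edges, delete both glued faces → V=21, E=43, F=24.
Attach a triangular prism (V=6, E=9, F=5) along a 3-gon: merge 3 vertices and 3 edges, delete both glued faces → V=24, E=49, F=27.
Check: V − E + F = 24 − 49 + 27 = 2.

27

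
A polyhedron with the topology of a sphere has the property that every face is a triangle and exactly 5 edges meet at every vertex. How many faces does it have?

20

Each face has 3 edges and each edge borders two faces, so 2E = 3F.
Each vertex has degree 5, so 5V = 2E and hence V = 3F/5.
Euler: V − E + F = 2 ⇒ (3F/5) − (3F/2) + F = 2.
Multiply by 10: (6 − 15 + 10)F = 20, i.e. 1F = 20.
So F = 20, E = 3·20/2 = 30, V = 3·20/5 = 12.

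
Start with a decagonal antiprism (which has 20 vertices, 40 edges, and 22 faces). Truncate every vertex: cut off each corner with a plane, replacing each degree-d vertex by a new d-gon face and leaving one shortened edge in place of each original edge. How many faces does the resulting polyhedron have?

42

Truncation replaces each original edge-end by a new vertex, so V′ = 2E = 80.
Each original edge survives, and each old vertex of degree d contributes d new edges; summing degrees gives Σd = 2E, so E′ = E + 2E = 3E = 120.
Each original face survives and each original vertex becomes one new face: F′ = F + V = 42.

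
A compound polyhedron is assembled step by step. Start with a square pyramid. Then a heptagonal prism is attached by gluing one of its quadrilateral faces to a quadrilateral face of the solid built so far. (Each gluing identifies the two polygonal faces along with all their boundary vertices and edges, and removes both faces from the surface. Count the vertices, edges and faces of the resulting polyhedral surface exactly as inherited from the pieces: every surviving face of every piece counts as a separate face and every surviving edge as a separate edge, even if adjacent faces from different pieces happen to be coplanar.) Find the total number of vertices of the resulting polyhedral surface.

A square pyramid: V=5, E=8, F=5.
Attach a heptagonal prism (V=14, E=21, F=9) along a 4-gon: merge 4 vertices and 4 edges, delete both glued faces → V=15, E=25, F=12.
Check: V − E + F = 15 − 25 + 12 = 2.

15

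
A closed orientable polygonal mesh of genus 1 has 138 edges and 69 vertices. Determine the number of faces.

69

For a closed orientable surface of genus 1, χ = 2 − 2·1 = 0.
F = 0 − V + E = 0 − 69 + 138 = 69.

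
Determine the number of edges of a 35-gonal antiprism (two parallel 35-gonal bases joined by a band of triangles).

An antiprism on an n-gon has two n-gon caps and 2n triangles: V = 2·35 = 70, E = 4·35 = 140, F = 2·35 + 2 = 72.
Check: V − E + F = 70 − 140 + 72 = 2.

140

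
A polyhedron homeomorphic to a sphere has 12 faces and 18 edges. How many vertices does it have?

Here V − E + F = 2.
V = 2 + E − F = 2 + 18 − 12 = 8.

8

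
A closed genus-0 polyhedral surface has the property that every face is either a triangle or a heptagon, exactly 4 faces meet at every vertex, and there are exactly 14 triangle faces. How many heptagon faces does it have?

2

Let x be the number of heptagons; then F = 14 + x.
Edge–face incidences: 2E = 3·14 + 7·x = 42 + 7x.
Every vertex has degree 4, so 4V = 2E.
Euler: V − E + F = 2 ⇒ (2E)/4 − E + (14 + x) = 2.
Multiply by 8: 2·(2E) − 4·(2E) + 8·(14 + x) = 16, i.e. 112 + 8x − 2·(42 + 7x) = 16.
Collecting terms: −6x + 28 = 16, so −6x = −12, so x = 2.
Then 2E = 42 + 7·2 = 56, so E = 28, V = 2E/4 = 14, F = 14 + 2 = 16.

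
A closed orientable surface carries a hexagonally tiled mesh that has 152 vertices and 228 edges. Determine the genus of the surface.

Every face is a hexagon and each edge borders two faces, so 6F = 2·228, giving F = 76.
χ = V − E + F = 152 − 228 + 76 = 0.
For a closed orientable surface χ = 2 − 2g, so g = (2 − (0))/2 = 1.

1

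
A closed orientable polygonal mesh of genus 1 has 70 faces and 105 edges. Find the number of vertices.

35

For a closed orientable surface of genus 1, χ = 2 − 2·1 = 0.
V = 0 + E − F = 0 + 105 − 70 = 35.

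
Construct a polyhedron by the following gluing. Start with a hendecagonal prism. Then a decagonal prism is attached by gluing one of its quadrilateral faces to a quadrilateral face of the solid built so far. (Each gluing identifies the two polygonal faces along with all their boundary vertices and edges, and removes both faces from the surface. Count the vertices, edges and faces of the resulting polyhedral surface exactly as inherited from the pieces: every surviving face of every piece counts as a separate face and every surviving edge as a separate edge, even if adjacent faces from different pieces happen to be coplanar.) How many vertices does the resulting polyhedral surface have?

A hendecagonal prism: V=22, E=33, F=13.
Attach a decagonal prism (V=20, E=30, F=12) along a 4-gon: merge 4 vertices and 4 edges, delete both glued faces → V=38, E=59, F=23.
Check: V − E + F = 38 − 59 + 23 = 2.

38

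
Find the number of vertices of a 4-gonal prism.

8

A prism on an n-gon has two n-gon bases and n rectangular sides: V = 2·4 = 8, E = 3·4 = 12, F = 4 + 2 = 6.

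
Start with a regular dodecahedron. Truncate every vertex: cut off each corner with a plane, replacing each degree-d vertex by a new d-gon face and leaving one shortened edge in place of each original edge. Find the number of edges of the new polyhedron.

90

The base solid has V = 20, E = 30, F = 12.
Truncation replaces each original edge-end by a new vertex, so V′ = 2E = 60.
Each original edge survives, and each old vertex of degree d contributes d new edges; summing degrees gives Σd = 2E, so E′ = E + 2E = 3E = 90.
Each original face survives and each original vertex becomes one new face: F′ = F + V = 32.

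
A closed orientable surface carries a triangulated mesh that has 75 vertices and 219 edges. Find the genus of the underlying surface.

Every face is a triangle and each edge borders two faces, so 3F = 2·219, giving F = 146.
χ = V − E + F = 75 − 219 + 146 = 2.
For a closed orientable surface χ = 2 − 2g, so g = (2 − (2))/2 = 0.

0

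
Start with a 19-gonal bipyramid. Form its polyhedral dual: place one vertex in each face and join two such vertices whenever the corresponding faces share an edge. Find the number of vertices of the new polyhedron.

The base solid has V = 21, E = 57, F = 38.
The dual swaps V and F and preserves E: V′ = F = 38, E′ = E = 57, F′ = V = 21.

38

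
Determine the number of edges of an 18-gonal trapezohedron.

72

The n-trapezohedron (dual of the n-antiprism) has V = 2·18 + 2 = 38, E = 4·18 = 72, F = 2·18 = 36.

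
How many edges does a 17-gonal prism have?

A prism on an n-gon has two n-gon bases and n rectangular sides: V = 2·17 = 34, E = 3·17 = 51, F = 17 + 2 = 19.

51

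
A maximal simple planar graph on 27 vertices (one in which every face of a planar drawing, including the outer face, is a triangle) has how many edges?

In a plane triangulation 3F = 2E and V − E + F = 2, so E = 3V − 6 = 3·27 − 6 = 75.

75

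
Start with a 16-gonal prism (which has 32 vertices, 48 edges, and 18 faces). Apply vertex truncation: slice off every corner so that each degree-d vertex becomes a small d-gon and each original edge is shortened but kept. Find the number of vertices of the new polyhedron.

Truncation replaces each original edge-end by a new vertex, so V′ = 2E = 96.
Each original edge survives, and each old vertex of degree d contributes d new edges; summing degrees gives Σd = 2E, so E′ = E + 2E = 3E = 144.
Each original face survives and each original vertex becomes one new face: F′ = F + V = 50.

96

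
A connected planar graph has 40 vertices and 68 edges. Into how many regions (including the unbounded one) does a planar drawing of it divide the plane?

Euler's formula for a connected plane graph: V − E + F = 2, so F = 2 − 40 + 68 = 30.

30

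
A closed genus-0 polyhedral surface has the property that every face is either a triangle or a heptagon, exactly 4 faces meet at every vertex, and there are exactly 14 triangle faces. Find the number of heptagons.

2

Let x be the number of heptagons; then F = 14 + x.
Edge–face incidences: 2E = 3·14 + 7·x = 42 + 7x.
Every vertex has degree 4, so 4V = 2E.
Euler: V − E + F = 2 ⇒ (2E)/4 − E + (14 + x) = 2.
Multiply by 8: 2·(2E) − 4·(2E) + 8·(14 + x) = 16, i.e. 112 + 8x − 2·(42 + 7x) = 16.
Collecting terms: −6x + 28 = 16, so −6x = −12, so x = 2.
Then 2E = 42 + 7·2 = 56, so E = 28, V = 2E/4 = 14, F = 14 + 2 = 16.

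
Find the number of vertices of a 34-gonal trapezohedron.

The n-trapezohedron (dual of the n-antiprism) has V = 2·34 + 2 = 70, E = 4·34 = 136, F = 2·34 = 68.

70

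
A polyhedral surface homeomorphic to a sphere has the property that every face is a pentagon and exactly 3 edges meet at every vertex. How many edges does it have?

30

Each face has 5 edges and each edge borders two faces, so 2E = 5F.
Each vertex has degree 3, so 3V = 2E and hence V = 5F/3.
Euler: V − E + F = 2 ⇒ (5F/3) − (5F/2) + F = 2.
Multiply by 6: (10 − 15 + 6)F = 12, i.e. 1F = 12.
So F = 12, E = 5·12/2 = 30, V = 5·12/3 = 20.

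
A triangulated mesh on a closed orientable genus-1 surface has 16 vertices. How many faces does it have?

32

χ = 2 − 2·1 = 0, and every face is a triangle so 3F = 2E.
V − E + F = 0 with E = 3F/2 gives 16 − (3/2 − 1)·F = 0, so F = 32 and E = 48.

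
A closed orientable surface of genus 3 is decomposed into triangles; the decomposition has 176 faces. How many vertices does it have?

84

χ = 2 − 2·3 = -4, and every face is a triangle so 3F = 2E.
E = 3·176/2 = 264. Then V = -4 + E − F = -4 + 264 − 176 = 84.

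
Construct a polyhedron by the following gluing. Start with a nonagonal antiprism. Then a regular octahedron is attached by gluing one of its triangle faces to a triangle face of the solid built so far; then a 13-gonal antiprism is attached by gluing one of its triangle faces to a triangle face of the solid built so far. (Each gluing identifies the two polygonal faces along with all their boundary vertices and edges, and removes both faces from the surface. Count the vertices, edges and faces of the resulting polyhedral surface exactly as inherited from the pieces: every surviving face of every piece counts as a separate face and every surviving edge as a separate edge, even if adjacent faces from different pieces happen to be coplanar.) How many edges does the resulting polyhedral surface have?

A nonagonal antiprism: V=18, E=36, F=20.
Attach a regular octahedron (V=6, E=12, F=8) along a 3-gon: merge 3 vertices and 3 edges, delete both glued faces → V=21, E=45, F=26.
Attach a 13-gonal antiprism (V=26, E=52, F=28) along a 3-gon: merge 3 vertices and 3 edges, delete both glued faces → V=44, E=94, F=52.
Check: V − E + F = 44 − 94 + 52 = 2.

94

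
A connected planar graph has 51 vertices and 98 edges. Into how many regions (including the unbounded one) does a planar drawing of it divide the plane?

Euler's formula for a connected plane graph: V − E + F = 2, so F = 2 − 51 + 98 = 49.

49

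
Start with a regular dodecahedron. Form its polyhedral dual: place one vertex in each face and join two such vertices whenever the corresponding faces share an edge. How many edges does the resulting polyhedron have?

The base solid has V = 20, E = 30, F = 12.
The dual swaps V and F and preserves E: V′ = F = 12, E′ = E = 30, F′ = V = 20.

30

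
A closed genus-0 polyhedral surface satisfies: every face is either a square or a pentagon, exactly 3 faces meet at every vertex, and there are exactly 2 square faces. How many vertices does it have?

Let x be the number of pentagons; then F = 2 + x.
Edge–face incidences: 2E = 4·2 + 5·x = 8 + 5x.
Every vertex has degree 3, so 3V = 2E.
Euler: V − E + F = 2 ⇒ (2E)/3 − E + (2 + x) = 2.
Multiply by 6: 2·(2E) − 3·(2E) + 6·(2 + x) = 12, i.e. 12 + 6x − (8 + 5x) = 12.
Collecting terms: x + 4 = 12, so x = 8.
Then 2E = 8 + 5·8 = 48, so E = 24, V = 2E/3 = 16, F = 2 + 8 = 10.

16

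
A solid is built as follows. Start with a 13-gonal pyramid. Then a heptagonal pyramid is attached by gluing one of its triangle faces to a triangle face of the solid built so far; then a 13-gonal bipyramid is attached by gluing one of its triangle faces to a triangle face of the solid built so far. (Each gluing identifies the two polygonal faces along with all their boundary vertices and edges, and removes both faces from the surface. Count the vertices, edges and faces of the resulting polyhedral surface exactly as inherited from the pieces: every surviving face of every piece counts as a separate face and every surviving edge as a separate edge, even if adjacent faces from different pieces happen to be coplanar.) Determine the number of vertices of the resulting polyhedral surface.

A 13-gonal pyramid: V=14, E=26, F=14.
Attach a heptagonal pyramid (V=8, E=14, F=8) along a 3-gon: merge 3 vertices and 3 edges, delete both glued faces → V=19, E=37, F=20.
Attach a 13-gonal bipyramid (V=15, E=39, F=26) along a 3-gon: merge 3 vertices and 3 edges, delete both glued faces → V=31, E=73, F=44.
Check: V − E + F = 31 − 73 + 44 = 2.

31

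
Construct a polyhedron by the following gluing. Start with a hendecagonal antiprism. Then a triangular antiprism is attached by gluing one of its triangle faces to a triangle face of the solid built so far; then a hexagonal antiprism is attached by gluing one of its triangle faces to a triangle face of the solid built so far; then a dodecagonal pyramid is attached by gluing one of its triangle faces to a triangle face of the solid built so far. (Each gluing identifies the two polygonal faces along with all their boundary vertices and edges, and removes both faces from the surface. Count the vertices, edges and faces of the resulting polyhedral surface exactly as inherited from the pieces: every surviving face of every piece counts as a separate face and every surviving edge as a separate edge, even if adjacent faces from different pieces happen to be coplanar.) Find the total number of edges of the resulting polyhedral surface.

A hendecagonal antiprism: V=22, E=44, F=24.
Attach a triangular antiprism (V=6, E=12, F=8) along a 3-gon: merge 3 vertices and 3 edges, delete both glued faces → V=25, E=53, F=30.
Attach a hexagonal antiprism (V=12, E=24, F=14) along a 3-gon: merge 3 vertices and 3 edges, delete both glued faces → V=34, E=74, F=42.
Attach a dodecagonal pyramid (V=13, E=24, F=13) along a 3-gon: merge 3 vertices and 3 edges, delete both glued faces → V=44, E=95, F=53.
Check: V − E + F = 44 − 95 + 53 = 2.

95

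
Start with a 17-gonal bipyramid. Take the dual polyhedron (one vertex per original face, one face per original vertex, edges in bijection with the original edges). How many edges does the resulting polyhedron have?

The base solid has V = 19, E = 51, F = 34.
The dual swaps V and F and preserves E: V′ = F = 34, E′ = E = 51, F′ = V = 19.

51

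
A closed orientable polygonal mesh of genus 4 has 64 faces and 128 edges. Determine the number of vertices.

58

For a closed orientable surface of genus 4, χ = 2 − 2·4 = -6.
V = -6 + E − F = -6 + 128 − 64 = 58.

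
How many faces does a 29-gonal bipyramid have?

A bipyramid over an n-gon has 2n triangular faces and n + 2 vertices: V = 29 + 2 = 31, E = 3·29 = 87, F = 2·29 = 58.
Check: V − E + F = 31 − 87 + 58 = 2.

58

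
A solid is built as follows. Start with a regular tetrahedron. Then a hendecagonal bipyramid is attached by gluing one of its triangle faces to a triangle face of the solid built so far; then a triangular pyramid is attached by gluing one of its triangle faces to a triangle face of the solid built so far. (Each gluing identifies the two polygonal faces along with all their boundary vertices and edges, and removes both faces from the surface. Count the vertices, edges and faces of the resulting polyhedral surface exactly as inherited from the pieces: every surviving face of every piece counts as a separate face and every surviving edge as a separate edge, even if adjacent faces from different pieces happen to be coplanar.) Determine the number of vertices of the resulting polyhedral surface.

A regular tetrahedron: V=4, E=6, F=4.
Attach a hendecagonal bipyramid (V=13, E=33, F=22) along a 3-gon: merge 3 vertices and 3 edges, delete both glued faces → V=14, E=36, F=24.
Attach a triangular pyramid (V=4, E=6, F=4) along a 3-gon: merge 3 vertices and 3 edges, delete both glued faces → V=15, E=39, F=26.
Check: V − E + F = 15 − 39 + 26 = 2.

15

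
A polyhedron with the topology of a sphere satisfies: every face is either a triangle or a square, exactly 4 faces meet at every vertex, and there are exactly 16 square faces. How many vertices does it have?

Let x be the number of triangles; then F = 16 + x.
Edge–face incidences: 2E = 4·16 + 3·x = 64 + 3x.
Every vertex has degree 4, so 4V = 2E.
Euler: V − E + F = 2 ⇒ (2E)/4 − E + (16 + x) = 2.
Multiply by 8: 2·(2E) − 4·(2E) + 8·(16 + x) = 16, i.e. 128 + 8x − 2·(64 + 3x) = 16.
Collecting terms: 2x = 16, so x = 8.
Then 2E = 64 + 3·8 = 88, so E = 44, V = 2E/4 = 22, F = 16 + 8 = 24.

22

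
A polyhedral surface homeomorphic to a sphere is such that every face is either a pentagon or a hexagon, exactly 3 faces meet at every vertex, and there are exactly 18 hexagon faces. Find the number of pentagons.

Let x be the number of pentagons; then F = 18 + x.
Edge–face incidences: 2E = 6·18 + 5·x = 108 + 5x.
Every vertex has degree 3, so 3V = 2E.
Euler: V − E + F = 2 ⇒ (2E)/3 − E + (18 + x) = 2.
Multiply by 6: 2·(2E) − 3·(2E) + 6·(18 + x) = 12, i.e. 108 + 6x − (108 + 5x) = 12.
Collecting terms: x = 12.
Then 2E = 108 + 5·12 = 168, so E = 84, V = 2E/3 = 56, F = 18 + 12 = 30.

12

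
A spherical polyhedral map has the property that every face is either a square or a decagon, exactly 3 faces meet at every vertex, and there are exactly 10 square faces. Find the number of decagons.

Let x be the number of decagons; then F = 10 + x.
Edge–face incidences: 2E = 4·10 + 10·x = 40 + 10x.
Every vertex has degree 3, so 3V = 2E.
Euler: V − E + F = 2 ⇒ (2E)/3 − E + (10 + x) = 2.
Multiply by 6: 2·(2E) − 3·(2E) + 6·(10 + x) = 12, i.e. 60 + 6x − (40 + 10x) = 12.
Collecting terms: −4x + 20 = 12, so −4x = −8, so x = 2.
Then 2E = 40 + 10·2 = 60, so E = 30, V = 2E/3 = 20, F = 10 + 2 = 12.

2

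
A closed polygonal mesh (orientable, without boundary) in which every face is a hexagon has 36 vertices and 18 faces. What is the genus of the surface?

1

Every face is a hexagon, so 2E = 6·18 = 108, giving E = 54.
χ = V − E + F = 36 − 54 + 18 = 0.
For a closed orientable surface χ = 2 − 2g, so g = (2 − (0))/2 = 1.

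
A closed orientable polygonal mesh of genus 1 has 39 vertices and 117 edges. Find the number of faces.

For a closed orientable surface of genus 1, χ = 2 − 2·1 = 0.
F = 0 − V + E = 0 − 39 + 117 = 78.

78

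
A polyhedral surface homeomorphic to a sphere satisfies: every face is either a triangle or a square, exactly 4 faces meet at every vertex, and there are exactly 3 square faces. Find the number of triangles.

Let x be the number of triangles; then F = 3 + x.
Edge–face incidences: 2E = 4·3 + 3·x = 12 + 3x.
Every vertex has degree 4, so 4V = 2E.
Euler: V − E + F = 2 ⇒ (2E)/4 − E + (3 + x) = 2.
Multiply by 8: 2·(2E) − 4·(2E) + 8·(3 + x) = 16, i.e. 24 + 8x − 2·(12 + 3x) = 16.
Collecting terms: 2x = 16, so x = 8.
Then 2E = 12 + 3·8 = 36, so E = 18, V = 2E/4 = 9, F = 3 + 8 = 11.

8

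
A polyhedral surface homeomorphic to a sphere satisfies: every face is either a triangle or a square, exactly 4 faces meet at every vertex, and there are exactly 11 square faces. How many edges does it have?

34

Let x be the number of triangles; then F = 11 + x.
Edge–face incidences: 2E = 4·11 + 3·x = 44 + 3x.
Every vertex has degree 4, so 4V = 2E.
Euler: V − E + F = 2 ⇒ (2E)/4 − E + (11 + x) = 2.
Multiply by 8: 2·(2E) − 4·(2E) + 8·(11 + x) = 16, i.e. 88 + 8x − 2·(44 + 3x) = 16.
Collecting terms: 2x = 16, so x = 8.
Then 2E = 44 + 3·8 = 68, so E = 34, V = 2E/4 = 17, F = 11 + 8 = 19.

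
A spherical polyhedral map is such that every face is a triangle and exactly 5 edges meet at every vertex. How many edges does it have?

30

Each face has 3 edges and each edge borders two faces, so 2E = 3F.
Each vertex has degree 5, so 5V = 2E and hence V = 3F/5.
Euler: V − E + F = 2 ⇒ (3F/5) − (3F/2) + F = 2.
Multiply by 10: (6 − 15 + 10)F = 20, i.e. 1F = 20.
So F = 20, E = 3·20/2 = 30, V = 3·20/5 = 12.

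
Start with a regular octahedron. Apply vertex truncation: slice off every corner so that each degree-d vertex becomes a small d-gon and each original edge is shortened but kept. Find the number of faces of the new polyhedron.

The base solid has V = 6, E = 12, F = 8.
Truncation replaces each original edge-end by a new vertex, so V′ = 2E = 24.
Each original edge survives, and each old vertex of degree d contributes d new edges; summing degrees gives Σd = 2E, so E′ = E + 2E = 3E = 36.
Each original face survives and each original vertex becomes one new face: F′ = F + V = 14.

14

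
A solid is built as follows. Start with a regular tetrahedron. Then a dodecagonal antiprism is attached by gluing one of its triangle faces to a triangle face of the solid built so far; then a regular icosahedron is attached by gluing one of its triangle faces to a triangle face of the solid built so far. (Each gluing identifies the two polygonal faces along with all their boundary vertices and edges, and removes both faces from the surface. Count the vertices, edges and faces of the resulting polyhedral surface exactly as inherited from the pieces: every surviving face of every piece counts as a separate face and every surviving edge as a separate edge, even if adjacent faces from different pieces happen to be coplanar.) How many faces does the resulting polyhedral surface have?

46

A regular tetrahedron: V=4, E=6, F=4.
Attach a dodecagonal antiprism (V=24, E=48, F=26) along a 3-gon: merge 3 vertices and 3 edges, delete both glued faces → V=25, E=51, F=28.
Attach a regular icosahedron (V=12, E=30, F=20) along a 3-gon: merge 3 vertices and 3 edges, delete both glued faces → V=34, E=78, F=46.
Check: V − E + F = 34 − 78 + 46 = 2.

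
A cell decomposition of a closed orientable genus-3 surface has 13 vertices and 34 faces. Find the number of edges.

51

For a closed orientable surface of genus 3, χ = 2 − 2·3 = -4.
E = V + F − (-4) = 13 + 34 − (-4) = 51.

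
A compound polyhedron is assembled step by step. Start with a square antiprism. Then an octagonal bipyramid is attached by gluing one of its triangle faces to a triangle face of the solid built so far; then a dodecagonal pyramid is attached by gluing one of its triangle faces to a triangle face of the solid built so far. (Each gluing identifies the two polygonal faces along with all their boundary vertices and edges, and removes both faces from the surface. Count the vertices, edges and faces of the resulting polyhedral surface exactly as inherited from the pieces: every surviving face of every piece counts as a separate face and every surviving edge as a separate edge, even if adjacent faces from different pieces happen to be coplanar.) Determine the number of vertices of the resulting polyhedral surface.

25

A square antiprism: V=8, E=16, F=10.
Attach an octagonal bipyramid (V=10, E=24, F=16) along a 3-gon: merge 3 vertices and 3 edges, delete both glued faces → V=15, E=37, F=24.
Attach a dodecagonal pyramid (V=13, E=24, F=13) along a 3-gon: merge 3 vertices and 3 edges, delete both glued faces → V=25, E=58, F=35.
Check: V − E + F = 25 − 58 + 35 = 2.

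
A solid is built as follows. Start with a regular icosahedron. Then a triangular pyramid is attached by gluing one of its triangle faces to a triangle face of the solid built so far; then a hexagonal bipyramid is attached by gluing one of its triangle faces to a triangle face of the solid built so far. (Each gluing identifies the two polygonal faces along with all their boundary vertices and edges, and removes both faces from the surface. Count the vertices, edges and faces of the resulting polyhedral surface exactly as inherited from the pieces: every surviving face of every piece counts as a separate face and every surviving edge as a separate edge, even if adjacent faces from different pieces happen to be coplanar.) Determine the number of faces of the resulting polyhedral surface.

32

A regular icosahedron: V=12, E=30, F=20.
Attach a triangular pyramid (V=4, E=6, F=4) along a 3-gon: merge 3 vertices and 3 edges, delete both glued faces → V=13, E=33, F=22.
Attach a hexagonal bipyramid (V=8, E=18, F=12) along a 3-gon: merge 3 vertices and 3 edges, delete both glued faces → V=18, E=48, F=32.
Check: V − E + F = 18 − 48 + 32 = 2.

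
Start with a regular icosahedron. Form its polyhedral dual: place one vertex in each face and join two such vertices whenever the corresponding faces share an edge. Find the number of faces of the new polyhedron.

12

The base solid has V = 12, E = 30, F = 20.
The dual swaps V and F and preserves E: V′ = F = 20, E′ = E = 30, F′ = V = 12.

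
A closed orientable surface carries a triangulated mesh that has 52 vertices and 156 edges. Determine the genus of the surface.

Every face is a triangle and each edge borders two faces, so 3F = 2·156, giving F = 104.
χ = V − E + F = 52 − 156 + 104 = 0.
For a closed orientable surface χ = 2 − 2g, so g = (2 − (0))/2 = 1.

1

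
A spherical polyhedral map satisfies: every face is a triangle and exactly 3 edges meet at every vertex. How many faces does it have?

Each face has 3 edges and each edge borders two faces, so 2E = 3F.
Each vertex has degree 3, so 3V = 2E and hence V = 3F/3.
Euler: V − E + F = 2 ⇒ (3F/3) − (3F/2) + F = 2.
Multiply by 6: (6 − 9 + 6)F = 12, i.e. 3F = 12.
So F = 4, E = 3·4/2 = 6, V = 3·4/3 = 4.

4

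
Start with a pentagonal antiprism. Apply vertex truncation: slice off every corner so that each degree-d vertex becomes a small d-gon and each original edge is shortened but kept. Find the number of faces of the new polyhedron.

22

The base solid has V = 10, E = 20, F = 12.
Truncation replaces each original edge-end by a new vertex, so V′ = 2E = 40.
Each original edge survives, and each old vertex of degree d contributes d new edges; summing degrees gives Σd = 2E, so E′ = E + 2E = 3E = 60.
Each original face survives and each original vertex becomes one new face: F′ = F + V = 22.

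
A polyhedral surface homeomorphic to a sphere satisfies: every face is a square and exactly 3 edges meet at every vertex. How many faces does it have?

Each face has 4 edges and each edge borders two faces, so 2E = 4F.
Each vertex has degree 3, so 3V = 2E and hence V = 4F/3.
Euler: V − E + F = 2 ⇒ (4F/3) − (4F/2) + F = 2.
Multiply by 6: (8 − 12 + 6)F = 12, i.e. 2F = 12.
So F = 6, E = 4·6/2 = 12, V = 4·6/3 = 8.

6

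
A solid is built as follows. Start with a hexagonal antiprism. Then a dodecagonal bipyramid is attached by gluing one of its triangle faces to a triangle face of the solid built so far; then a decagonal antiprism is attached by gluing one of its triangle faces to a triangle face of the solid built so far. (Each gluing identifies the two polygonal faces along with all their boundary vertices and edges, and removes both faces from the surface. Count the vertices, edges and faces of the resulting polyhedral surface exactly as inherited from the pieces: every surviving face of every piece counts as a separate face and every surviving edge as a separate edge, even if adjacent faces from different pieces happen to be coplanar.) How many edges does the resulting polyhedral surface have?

A hexagonal antiprism: V=12, E=24, F=14.
Attach a dodecagonal bipyramid (V=14, E=36, F=24) along a 3-gon: merge 3 vertices and 3 edges, delete both glued faces → V=23, E=57, F=36.
Attach a decagonal antiprism (V=20, E=40, F=22) along a 3-gon: merge 3 vertices and 3 edges, delete both glued faces → V=40, E=94, F=56.
Check: V − E + F = 40 − 94 + 56 = 2.

94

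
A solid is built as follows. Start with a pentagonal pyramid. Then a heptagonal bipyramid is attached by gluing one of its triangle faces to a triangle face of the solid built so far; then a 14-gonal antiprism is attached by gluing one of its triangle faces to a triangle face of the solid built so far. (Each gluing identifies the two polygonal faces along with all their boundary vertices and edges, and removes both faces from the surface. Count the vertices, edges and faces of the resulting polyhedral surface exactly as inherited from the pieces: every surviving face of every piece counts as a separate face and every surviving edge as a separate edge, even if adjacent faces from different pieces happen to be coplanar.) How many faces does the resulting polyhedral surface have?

A pentagonal pyramid: V=6, E=10, F=6.
Attach a heptagonal bipyramid (V=9, E=21, F=14) along a 3-gon: merge 3 vertices and 3 edges, delete both glued faces → V=12, E=28, F=18.
Attach a 14-gonal antiprism (V=28, E=56, F=30) along a 3-gon: merge 3 vertices and 3 edges, delete both glued faces → V=37, E=81, F=46.
Check: V − E + F = 37 − 81 + 46 = 2.

46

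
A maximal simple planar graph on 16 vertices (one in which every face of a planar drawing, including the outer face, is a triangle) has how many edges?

42

In a plane triangulation 3F = 2E and V − E + F = 2, so E = 3V − 6 = 3·16 − 6 = 42.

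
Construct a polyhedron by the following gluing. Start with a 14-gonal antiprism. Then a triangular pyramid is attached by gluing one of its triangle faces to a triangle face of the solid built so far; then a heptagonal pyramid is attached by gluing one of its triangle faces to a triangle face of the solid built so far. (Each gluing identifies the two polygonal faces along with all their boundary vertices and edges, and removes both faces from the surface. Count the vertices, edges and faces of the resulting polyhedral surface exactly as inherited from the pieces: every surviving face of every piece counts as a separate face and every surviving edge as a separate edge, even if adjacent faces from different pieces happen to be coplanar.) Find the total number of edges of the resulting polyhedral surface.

A 14-gonal antiprism: V=28, E=56, F=30.
Attach a triangular pyramid (V=4, E=6, F=4) along a 3-gon: merge 3 vertices and 3 edges, delete both glued faces → V=29, E=59, F=32.
Attach a heptagonal pyramid (V=8, E=14, F=8) along a 3-gon: merge 3 vertices and 3 edges, delete both glued faces → V=34, E=70, F=38.
Check: V − E + F = 34 − 70 + 38 = 2.

70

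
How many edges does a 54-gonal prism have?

A prism on an n-gon has two n-gon bases and n rectangular sides: V = 2·54 = 108, E = 3·54 = 162, F = 54 + 2 = 56.

162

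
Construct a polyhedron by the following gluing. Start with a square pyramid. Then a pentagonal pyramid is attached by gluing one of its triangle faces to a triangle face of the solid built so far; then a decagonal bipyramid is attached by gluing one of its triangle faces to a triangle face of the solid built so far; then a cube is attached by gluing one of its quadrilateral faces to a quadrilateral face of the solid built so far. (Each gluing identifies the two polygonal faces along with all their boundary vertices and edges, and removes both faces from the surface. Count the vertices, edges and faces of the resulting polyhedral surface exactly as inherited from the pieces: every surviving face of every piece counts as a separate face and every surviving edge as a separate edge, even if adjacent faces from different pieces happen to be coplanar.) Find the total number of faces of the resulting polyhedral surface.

A square pyramid: V=5, E=8, F=5.
Attach a pentagonal pyramid (V=6, E=10, F=6) along a 3-gon: merge 3 vertices and 3 edges, delete both glued faces → V=8, E=15, F=9.
Attach a decagonal bipyramid (V=12, E=30, F=20) along a 3-gon: merge 3 vertices and 3 edges, delete both glued faces → V=17, E=42, F=27.
Attach a cube (V=8, E=12, F=6) along a 4-gon: merge 4 vertices and 4 edges, delete both glued faces → V=21, E=50, F=31.
Check: V − E + F = 21 − 50 + 31 = 2.

31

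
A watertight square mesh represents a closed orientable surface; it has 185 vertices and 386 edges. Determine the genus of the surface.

5

Every face is a square and each edge borders two faces, so 4F = 2·386, giving F = 193.
χ = V − E + F = 185 − 386 + 193 = -8.
For a closed orientable surface χ = 2 − 2g, so g = (2 − (-8))/2 = 5.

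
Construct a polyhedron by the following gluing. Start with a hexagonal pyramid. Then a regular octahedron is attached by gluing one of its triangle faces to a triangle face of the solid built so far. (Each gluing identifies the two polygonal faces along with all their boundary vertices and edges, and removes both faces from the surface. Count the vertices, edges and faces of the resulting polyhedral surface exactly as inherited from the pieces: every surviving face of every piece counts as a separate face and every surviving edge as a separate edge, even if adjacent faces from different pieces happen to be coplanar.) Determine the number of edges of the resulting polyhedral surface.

21

A hexagonal pyramid: V=7, E=12, F=7.
Attach a regular octahedron (V=6, E=12, F=8) along a 3-gon: merge 3 vertices and 3 edges, delete both glued faces → V=10, E=21, F=13.
Check: V − E + F = 10 − 21 + 13 = 2.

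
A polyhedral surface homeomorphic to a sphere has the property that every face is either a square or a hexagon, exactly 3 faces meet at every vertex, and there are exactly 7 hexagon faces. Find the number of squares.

Let x be the number of squares; then F = 7 + x.
Edge–face incidences: 2E = 6·7 + 4·x = 42 + 4x.
Every vertex has degree 3, so 3V = 2E.
Euler: V − E + F = 2 ⇒ (2E)/3 − E + (7 + x) = 2.
Multiply by 6: 2·(2E) − 3·(2E) + 6·(7 + x) = 12, i.e. 42 + 6x − (42 + 4x) = 12.
Collecting terms: 2x = 12, so x = 6.
Then 2E = 42 + 4·6 = 66, so E = 33, V = 2E/3 = 22, F = 7 + 6 = 13.

6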